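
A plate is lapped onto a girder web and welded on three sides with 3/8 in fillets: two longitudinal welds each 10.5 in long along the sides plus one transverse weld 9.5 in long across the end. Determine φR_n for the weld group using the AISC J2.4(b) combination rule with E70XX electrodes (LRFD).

E70XX → F_EXX = 70 ksi.
t_e = 0.707 × 0.375 = 0.2651 in.
R_nwl = 0.6 × 70 × 0.2651 × 21 = 233.8 kip (longitudinal, 2 welds).
R_nwt = 0.6 × 70 × 0.2651 × 9.5 = 105.8 kip (transverse, base value).
(i) R_nwl + R_nwt = 339.6 kip; (ii) 0.85 R_nwl + 1.5 R_nwt = 357.4 kip.
R_n = max = 357.4 kip [governs: (ii)]; φR_n = 268.1 kip.

φR_n ≈ 268 kip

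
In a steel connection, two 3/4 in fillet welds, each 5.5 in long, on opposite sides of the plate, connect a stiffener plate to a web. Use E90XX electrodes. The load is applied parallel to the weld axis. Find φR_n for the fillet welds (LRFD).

φR_n ≈ 236 kips

E90XX → F_EXX = 90 ksi.
Effective throat t_e = 0.707 × 0.75 = 0.5302 in.
Total length L = 11 in; A_we = 0.5302 × 11 = 5.833 in².
F_nw = 0.6 F_EXX = 0.6 × 90 = 54 ksi.
φR_n = 0.75 × 54 × 5.833 = 236.2 kips.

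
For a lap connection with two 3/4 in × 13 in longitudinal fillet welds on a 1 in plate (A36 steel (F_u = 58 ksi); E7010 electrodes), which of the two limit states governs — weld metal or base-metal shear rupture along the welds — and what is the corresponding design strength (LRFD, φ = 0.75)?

φR_n ≈ 434 kips (weld metal governs)

E70XX → F_EXX = 70 ksi.
t_e = 0.707 × 0.75 = 0.5302 in; L = 26 in.
Weld metal: φR_n = 0.75 × 0.6 × 70 × 0.5302 × 26 = 434.3 kips.
Base metal (shear rupture): φR_n = 0.75 × 0.6 × 58 × 1 × 26 = 678.6 kips.
Governing: weld metal.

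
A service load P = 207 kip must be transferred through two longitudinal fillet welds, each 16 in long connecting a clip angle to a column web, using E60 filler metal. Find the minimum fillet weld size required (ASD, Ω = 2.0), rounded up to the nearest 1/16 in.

E60XX → F_EXX = 60 ksi.
Total weld length L = 32 in.
Required throat t_e = P × Ω / (0.6 F_EXX × L) = 207 × 2.0 / (0.6 × 60 × 32) = 0.3594 in.
Required leg w = t_e / 0.707 = 0.5083 in → use 9/16 in.

w = 9/16 in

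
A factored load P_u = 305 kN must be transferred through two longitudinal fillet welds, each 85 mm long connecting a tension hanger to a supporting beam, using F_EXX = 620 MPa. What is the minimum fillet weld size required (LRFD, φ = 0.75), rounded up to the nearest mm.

Total weld length L = 170 mm.
Required throat t_e = P_u / (φ × 0.6 F_EXX × L) = 305 / (0.75 × 0.6 × 620 × 170 × 10⁻³) = 6.431 mm.
Required leg w = t_e / 0.707 = 9.096 mm → use 10 mm.

w = 10 mm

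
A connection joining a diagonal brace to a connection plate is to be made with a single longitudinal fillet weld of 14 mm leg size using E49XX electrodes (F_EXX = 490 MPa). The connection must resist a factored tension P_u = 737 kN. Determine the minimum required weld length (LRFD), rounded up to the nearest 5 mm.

L = 340 mm

Throat t_e = 0.707 × 14 = 9.898 mm.
φr_n = 0.75 × 0.6 × 490 × 9.898 × 10⁻³ = 2.183 kN/mm.
L_req = P_u / φr_n = 737 / 2.183 = 337.7 mm total.
Round up → use L = 340 mm.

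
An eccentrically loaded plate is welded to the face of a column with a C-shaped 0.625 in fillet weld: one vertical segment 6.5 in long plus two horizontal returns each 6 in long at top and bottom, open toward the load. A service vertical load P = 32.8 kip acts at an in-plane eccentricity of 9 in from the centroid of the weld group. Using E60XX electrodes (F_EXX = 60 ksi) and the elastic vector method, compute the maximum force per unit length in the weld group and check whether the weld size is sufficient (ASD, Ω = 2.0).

f_max ≈ 8.32 kip/in; NOT adequate

Total weld length L_w = 18.5 in. Treat welds as unit-width lines.
Centroid: x̄ = 2×6×3 / 18.5 = 1.946 in from the vertical weld.
Polar moment about centroid: J = I_x + I_y = [6.5³/12 + 2×6×3.25²] + [6.5×1.946² + 2(6³/12 + 6×1.054²)] = 223.6 in³.
Direct shear f_v = P/L_w = 32.8 / 18.5 = 1.773 kip/in (vertical).
Torsion M = P·e = 32.8 × 9 = 295.2 kip·in.
Critical point at (x, y) = (4.054, 3.25) from centroid. f_tx = M·y/J = 4.291 kip/in; f_ty = M·x/J = 5.353 kip/in.
Resultant f_max = √[f_tx² + (f_v + f_ty)²] = √[4.291² + (1.773 + 5.353)²] = 8.318 kip/in.
Capacity per unit length: r_n/Ω = (1/2.0) × 0.6 × 60 × (0.707 × 0.625) = 7.954 kip/in.
8.318 > 7.954 → NOT adequate.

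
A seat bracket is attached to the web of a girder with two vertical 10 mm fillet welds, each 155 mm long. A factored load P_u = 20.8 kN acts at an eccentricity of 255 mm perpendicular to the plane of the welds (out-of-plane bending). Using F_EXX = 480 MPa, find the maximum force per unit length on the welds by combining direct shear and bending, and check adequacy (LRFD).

f_max ≈ 666 N/mm; adequate

L_w = 2 × 155 = 310 mm; section modulus (unit throat) S = 2 × L²/6 = 8008 mm².
Direct shear f_v = P/L_w = 20.8×10³/310 = 67.1 N/mm.
Moment M = P × e = 20.8×10³ × 255 = 5304000 N·mm; bending f_b = M/S = 662.3 N/mm.
f_max = √(f_v² + f_b²) = √(67.1² + 662.3²) = 665.7 N/mm.
φr_n = 0.75 × 0.6 × 480 × (0.707 × 10) = 1527 N/mm → adequate.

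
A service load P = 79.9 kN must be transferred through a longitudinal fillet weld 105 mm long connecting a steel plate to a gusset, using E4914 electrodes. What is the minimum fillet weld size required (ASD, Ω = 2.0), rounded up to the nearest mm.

E49XX → F_EXX = 490 MPa.
Total weld length L = 105 mm.
Required throat t_e = P × Ω / (0.6 F_EXX × L) = 79.9 × 2.0 / (0.6 × 490 × 105 × 10⁻³) = 5.177 mm.
Required leg w = t_e / 0.707 = 7.322 mm → use 8 mm.

w = 8 mm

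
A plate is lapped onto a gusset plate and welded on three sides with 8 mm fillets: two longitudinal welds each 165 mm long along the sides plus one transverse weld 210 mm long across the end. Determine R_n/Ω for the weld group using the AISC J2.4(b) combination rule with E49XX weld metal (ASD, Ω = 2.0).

R_n/Ω ≈ 495 kN

E49XX → F_EXX = 490 MPa.
t_e = 0.707 × 8 = 5.656 mm.
R_nwl = 0.6 × 490 × 5.656 × 330 × 10⁻³ = 548.7 kN (longitudinal, 2 welds).
R_nwt = 0.6 × 490 × 5.656 × 210 × 10⁻³ = 349.2 kN (transverse, base value).
(i) R_nwl + R_nwt = 897.9 kN; (ii) 0.85 R_nwl + 1.5 R_nwt = 990.2 kN.
R_n = max = 990.2 kN [governs: (ii)]; R_n/Ω = 495.1 kN.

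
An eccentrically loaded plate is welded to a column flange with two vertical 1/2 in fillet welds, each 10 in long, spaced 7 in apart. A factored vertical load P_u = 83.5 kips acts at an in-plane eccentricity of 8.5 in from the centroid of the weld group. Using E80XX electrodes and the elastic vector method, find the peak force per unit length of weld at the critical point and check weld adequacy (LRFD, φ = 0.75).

E80XX → F_EXX = 80 ksi.
Total weld length L_w = 20 in. Treat welds as unit-width lines.
Polar moment about centroid: J = 2[d³/12 + d(b/2)²] = 2[10³/12 + 10×3.5²] = 411.7 in³.
Direct shear f_v = P/L_w = 83.5 / 20 = 4.175 kip/in (vertical).
Torsion M = P·e = 83.5 × 8.5 = 709.75 kip·in.
Critical point at (x, y) = (3.5, 5) from centroid. f_tx = M·y/J = 8.62 kip/in; f_ty = M·x/J = 6.034 kip/in.
Resultant f_max = √[f_tx² + (f_v + f_ty)²] = √[8.62² + (4.175 + 6.034)²] = 13.36 kip/in.
Capacity per unit length: φr_n = 0.75 × 0.6 × 80 × (0.707 × 0.5) = 12.73 kip/in.
13.36 > 12.73 → NOT adequate.

f_max ≈ 13.4 kip/in; NOT adequate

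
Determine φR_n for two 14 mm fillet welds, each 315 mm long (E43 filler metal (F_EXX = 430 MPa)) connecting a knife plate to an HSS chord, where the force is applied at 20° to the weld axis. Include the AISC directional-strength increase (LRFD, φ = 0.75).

t_e = 0.707 × 14 = 9.898 mm; A_we = 9.898 × 630 = 6236 mm².
Directional factor: 1.0 + 0.5 sin^1.5(20°) = 1.1.
F_nw = 0.6 × 430 × 1.1 = 283.8 MPa.
φR_n = 0.75 × 283.8 × 6236 × 10⁻³ = 1327 kN.

φR_n ≈ 1330 kN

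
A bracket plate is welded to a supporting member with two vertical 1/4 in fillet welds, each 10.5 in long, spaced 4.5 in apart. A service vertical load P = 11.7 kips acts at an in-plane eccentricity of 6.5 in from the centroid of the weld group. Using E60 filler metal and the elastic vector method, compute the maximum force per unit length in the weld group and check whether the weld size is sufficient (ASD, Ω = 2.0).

E60XX → F_EXX = 60 ksi.
Total weld length L_w = 21 in. Treat welds as unit-width lines.
Polar moment about centroid: J = 2[d³/12 + d(b/2)²] = 2[10.5³/12 + 10.5×2.25²] = 299.2 in³.
Direct shear f_v = P/L_w = 11.7 / 21 = 0.5571 kip/in (vertical).
Torsion M = P·e = 11.7 × 6.5 = 76.05 kip·in.
Critical point at (x, y) = (2.25, 5.25) from centroid. f_tx = M·y/J = 1.334 kip/in; f_ty = M·x/J = 0.5718 kip/in.
Resultant f_max = √[f_tx² + (f_v + f_ty)²] = √[1.334² + (0.5571 + 0.5718)²] = 1.748 kip/in.
Capacity per unit length: r_n/Ω = (1/2.0) × 0.6 × 60 × (0.707 × 0.25) = 3.181 kip/in.
1.748 ≤ 3.181 → adequate.

f_max ≈ 1.75 kip/in; adequate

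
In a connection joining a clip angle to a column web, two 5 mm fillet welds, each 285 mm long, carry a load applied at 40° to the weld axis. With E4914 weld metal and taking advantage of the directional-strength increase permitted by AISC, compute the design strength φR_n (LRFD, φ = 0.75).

φR_n ≈ 559 kN

E49XX → F_EXX = 490 MPa.
t_e = 0.707 × 5 = 3.535 mm; A_we = 3.535 × 570 = 2015 mm².
Directional factor: 1.0 + 0.5 sin^1.5(40°) = 1.258.
F_nw = 0.6 × 490 × 1.258 = 369.8 MPa.
φR_n = 0.75 × 369.8 × 2015 × 10⁻³ = 558.8 kN.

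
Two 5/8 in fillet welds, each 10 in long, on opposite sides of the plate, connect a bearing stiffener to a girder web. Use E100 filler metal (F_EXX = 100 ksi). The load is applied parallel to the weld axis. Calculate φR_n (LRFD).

Effective throat t_e = 0.707 × 0.625 = 0.4419 in.
Total length L = 20 in; A_we = 0.4419 × 20 = 8.837 in².
F_nw = 0.6 F_EXX = 0.6 × 100 = 60 ksi.
φR_n = 0.75 × 60 × 8.837 = 397.7 kip.

φR_n ≈ 398 kip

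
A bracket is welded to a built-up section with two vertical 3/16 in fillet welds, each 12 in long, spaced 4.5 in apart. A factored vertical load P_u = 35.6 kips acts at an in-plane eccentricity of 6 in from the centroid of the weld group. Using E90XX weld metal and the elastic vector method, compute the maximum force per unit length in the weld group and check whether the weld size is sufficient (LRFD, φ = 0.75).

E90XX → F_EXX = 90 ksi.
Total weld length L_w = 24 in. Treat welds as unit-width lines.
Polar moment about centroid: J = 2[d³/12 + d(b/2)²] = 2[12³/12 + 12×2.25²] = 409.5 in³.
Direct shear f_v = P/L_w = 35.6 / 24 = 1.483 kip/in (vertical).
Torsion M = P·e = 35.6 × 6 = 213.6 kip·in.
Critical point at (x, y) = (2.25, 6) from centroid. f_tx = M·y/J = 3.13 kip/in; f_ty = M·x/J = 1.174 kip/in.
Resultant f_max = √[f_tx² + (f_v + f_ty)²] = √[3.13² + (1.483 + 1.174)²] = 4.105 kip/in.
Capacity per unit length: φr_n = 0.75 × 0.6 × 90 × (0.707 × 0.1875) = 5.369 kip/in.
4.105 ≤ 5.369 → adequate.

f_max ≈ 4.11 kip/in; adequate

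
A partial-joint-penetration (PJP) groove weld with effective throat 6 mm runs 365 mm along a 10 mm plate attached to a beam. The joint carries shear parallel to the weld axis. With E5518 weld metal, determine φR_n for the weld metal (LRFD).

φR_n ≈ 542 kN

E55XX → F_EXX = 550 MPa.
Effective throat (given) t_e = 6 mm.
A_we = 6 × 365 = 2190 mm².
F_nw = 0.6 F_EXX = 330 MPa.
φR_n = 0.75 × 330 × 2190 × 10⁻³ = 542 kN.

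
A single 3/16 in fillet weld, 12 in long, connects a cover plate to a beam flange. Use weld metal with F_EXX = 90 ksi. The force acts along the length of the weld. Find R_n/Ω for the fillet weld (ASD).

Effective throat t_e = 0.707 × 0.1875 = 0.1326 in.
Total length L = 12 in; A_we = 0.1326 × 12 = 1.591 in².
F_nw = 0.6 F_EXX = 0.6 × 90 = 54 ksi.
R_n = 54 × 1.591 = 85.9 kips; R_n/Ω = 85.9/2.0 = 42.95 kips.

R_n/Ω ≈ 43 kips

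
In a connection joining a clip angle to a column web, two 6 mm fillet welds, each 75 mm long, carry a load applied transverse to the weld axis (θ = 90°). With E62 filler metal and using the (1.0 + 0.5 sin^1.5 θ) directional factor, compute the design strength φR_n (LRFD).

φR_n ≈ 266 kN

E62XX → F_EXX = 620 MPa.
t_e = 0.707 × 6 = 4.242 mm; A_we = 4.242 × 150 = 636.3 mm².
Directional factor: 1.0 + 0.5 sin^1.5(90°) = 1.5.
F_nw = 0.6 × 620 × 1.5 = 558 MPa.
φR_n = 0.75 × 558 × 636.3 × 10⁻³ = 266.3 kN.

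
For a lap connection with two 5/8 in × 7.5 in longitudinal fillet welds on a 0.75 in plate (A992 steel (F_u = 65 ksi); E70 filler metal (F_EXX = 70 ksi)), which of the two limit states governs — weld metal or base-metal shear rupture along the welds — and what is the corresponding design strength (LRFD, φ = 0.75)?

φR_n ≈ 209 kips (weld metal governs)

t_e = 0.707 × 0.625 = 0.4419 in; L = 15 in.
Weld metal: φR_n = 0.75 × 0.6 × 70 × 0.4419 × 15 = 208.8 kips.
Base metal (shear rupture): φR_n = 0.75 × 0.6 × 65 × 0.75 × 15 = 329.1 kips.
Governing: weld metal.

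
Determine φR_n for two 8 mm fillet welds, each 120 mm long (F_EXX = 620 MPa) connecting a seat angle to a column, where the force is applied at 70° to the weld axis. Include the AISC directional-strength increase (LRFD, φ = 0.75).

φR_n ≈ 551 kN

t_e = 0.707 × 8 = 5.656 mm; A_we = 5.656 × 240 = 1357 mm².
Directional factor: 1.0 + 0.5 sin^1.5(70°) = 1.455.
F_nw = 0.6 × 620 × 1.455 = 541.4 MPa.
φR_n = 0.75 × 541.4 × 1357 × 10⁻³ = 551.2 kN.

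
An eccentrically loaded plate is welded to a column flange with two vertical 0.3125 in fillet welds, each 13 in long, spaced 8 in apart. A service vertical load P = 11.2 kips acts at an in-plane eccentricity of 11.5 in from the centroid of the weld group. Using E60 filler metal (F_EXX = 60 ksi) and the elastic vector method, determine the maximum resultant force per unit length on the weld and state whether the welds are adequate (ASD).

f_max ≈ 1.53 kip/in; adequate

Total weld length L_w = 26 in. Treat welds as unit-width lines.
Polar moment about centroid: J = 2[d³/12 + d(b/2)²] = 2[13³/12 + 13×4²] = 782.2 in³.
Direct shear f_v = P/L_w = 11.2 / 26 = 0.4308 kip/in (vertical).
Torsion M = P·e = 11.2 × 11.5 = 128.8 kip·in.
Critical point at (x, y) = (4, 6.5) from centroid. f_tx = M·y/J = 1.07 kip/in; f_ty = M·x/J = 0.6587 kip/in.
Resultant f_max = √[f_tx² + (f_v + f_ty)²] = √[1.07² + (0.4308 + 0.6587)²] = 1.527 kip/in.
Capacity per unit length: r_n/Ω = (1/2.0) × 0.6 × 60 × (0.707 × 0.3125) = 3.977 kip/in.
1.527 ≤ 3.977 → adequate.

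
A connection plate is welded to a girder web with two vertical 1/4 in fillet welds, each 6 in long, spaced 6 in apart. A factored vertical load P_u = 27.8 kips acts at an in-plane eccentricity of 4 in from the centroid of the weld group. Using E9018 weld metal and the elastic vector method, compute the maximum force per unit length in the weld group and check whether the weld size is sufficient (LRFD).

f_max ≈ 5.18 kip/in; adequate

E90XX → F_EXX = 90 ksi.
Total weld length L_w = 12 in. Treat welds as unit-width lines.
Polar moment about centroid: J = 2[d³/12 + d(b/2)²] = 2[6³/12 + 6×3²] = 144 in³.
Direct shear f_v = P/L_w = 27.8 / 12 = 2.317 kip/in (vertical).
Torsion M = P·e = 27.8 × 4 = 111.2 kip·in.
Critical point at (x, y) = (3, 3) from centroid. f_tx = M·y/J = 2.317 kip/in; f_ty = M·x/J = 2.317 kip/in.
Resultant f_max = √[f_tx² + (f_v + f_ty)²] = √[2.317² + (2.317 + 2.317)²] = 5.18 kip/in.
Capacity per unit length: φr_n = 0.75 × 0.6 × 90 × (0.707 × 0.25) = 7.158 kip/in.
5.18 ≤ 7.158 → adequate.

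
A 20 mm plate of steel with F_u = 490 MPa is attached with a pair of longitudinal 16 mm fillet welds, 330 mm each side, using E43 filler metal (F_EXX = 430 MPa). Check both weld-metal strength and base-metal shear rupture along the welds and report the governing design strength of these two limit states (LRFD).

t_e = 0.707 × 16 = 11.31 mm; L = 660 mm.
Weld metal: φR_n = 0.75 × 0.6 × 430 × 11.31 × 660 × 10⁻³ = 1445 kN.
Base metal (shear rupture): φR_n = 0.75 × 0.6 × 490 × 20 × 660 × 10⁻³ = 2911 kN.
Governing: weld metal.

φR_n ≈ 1440 kN (weld metal governs)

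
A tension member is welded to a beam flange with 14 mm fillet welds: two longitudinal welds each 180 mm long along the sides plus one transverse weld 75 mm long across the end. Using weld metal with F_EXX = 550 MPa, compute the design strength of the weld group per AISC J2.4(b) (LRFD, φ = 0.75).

t_e = 0.707 × 14 = 9.898 mm.
R_nwl = 0.6 × 550 × 9.898 × 360 × 10⁻³ = 1176 kN (longitudinal, 2 welds).
R_nwt = 0.6 × 550 × 9.898 × 75 × 10⁻³ = 245 kN (transverse, base value).
(i) R_nwl + R_nwt = 1421 kN; (ii) 0.85 R_nwl + 1.5 R_nwt = 1367 kN.
R_n = max = 1421 kN [governs: (i)]; φR_n = 1066 kN.

φR_n ≈ 1070 kN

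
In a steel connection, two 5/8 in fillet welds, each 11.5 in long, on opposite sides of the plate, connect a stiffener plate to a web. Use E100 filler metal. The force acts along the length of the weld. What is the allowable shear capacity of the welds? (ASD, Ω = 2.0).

R_n/Ω ≈ 305 kip

E100XX → F_EXX = 100 ksi.
Effective throat t_e = 0.707 × 0.625 = 0.4419 in.
Total length L = 23 in; A_we = 0.4419 × 23 = 10.16 in².
F_nw = 0.6 F_EXX = 0.6 × 100 = 60 ksi.
R_n = 60 × 10.16 = 609.8 kip; R_n/Ω = 609.8/2.0 = 304.9 kip.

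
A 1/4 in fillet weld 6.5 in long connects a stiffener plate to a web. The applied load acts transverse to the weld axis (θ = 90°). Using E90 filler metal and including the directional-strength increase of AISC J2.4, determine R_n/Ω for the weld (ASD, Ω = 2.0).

R_n/Ω ≈ 46.5 kips

E90XX → F_EXX = 90 ksi.
t_e = 0.707 × 0.25 = 0.1767 in; A_we = 0.1767 × 6.5 = 1.149 in².
Directional factor: 1.0 + 0.5 sin^1.5(90°) = 1.5.
F_nw = 0.6 × 90 × 1.5 = 81 ksi.
R_n/Ω = (81 × 1.149) / 2.0 = 46.53 kips.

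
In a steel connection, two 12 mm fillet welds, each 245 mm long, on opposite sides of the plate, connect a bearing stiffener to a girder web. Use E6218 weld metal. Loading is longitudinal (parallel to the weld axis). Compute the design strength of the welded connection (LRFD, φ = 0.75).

E62XX → F_EXX = 620 MPa.
Effective throat t_e = 0.707 × 12 = 8.484 mm.
Total length L = 490 mm; A_we = 8.484 × 490 = 4157 mm².
F_nw = 0.6 F_EXX = 0.6 × 620 = 372 MPa.
φR_n = 0.75 × 372 × 4157 × 10⁻³ = 1160 kN.

φR_n ≈ 1160 kN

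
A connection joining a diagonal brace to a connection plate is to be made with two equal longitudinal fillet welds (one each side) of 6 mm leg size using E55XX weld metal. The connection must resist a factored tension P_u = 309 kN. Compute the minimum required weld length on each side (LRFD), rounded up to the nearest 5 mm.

E55XX → F_EXX = 550 MPa.
Throat t_e = 0.707 × 6 = 4.242 mm.
φr_n = 0.75 × 0.6 × 550 × 4.242 × 10⁻³ = 1.05 kN/mm.
L_req = P_u / φr_n = 309 / 1.05 = 294.3 mm total.
Per side: 294.3 / 2 = 147.2 mm.
Round up → use L = 150 mm on each side.

L = 150 mm on each side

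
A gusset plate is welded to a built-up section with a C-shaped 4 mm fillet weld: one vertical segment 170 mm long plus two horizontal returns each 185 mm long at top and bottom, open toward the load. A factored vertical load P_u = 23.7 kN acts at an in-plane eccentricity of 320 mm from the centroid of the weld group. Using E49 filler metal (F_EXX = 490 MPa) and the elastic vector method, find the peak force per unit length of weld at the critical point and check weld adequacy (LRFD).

Total weld length L_w = 540 mm. Treat welds as unit-width lines.
Centroid: x̄ = 2×185×92.5 / 540 = 63.38 mm from the vertical weld.
Polar moment about centroid: J = I_x + I_y = [170³/12 + 2×185×85²] + [170×63.38² + 2(185³/12 + 185×29.12²)] = 5135000 mm³.
Direct shear f_v = P/L_w = 23.7×10³ / 540 = 43.89 N/mm (vertical).
Torsion M = P·e = 23.7×10³ × 320 = 7584000 N·mm.
Critical point at (x, y) = (121.6, 85) from centroid. f_tx = M·y/J = 125.5 N/mm; f_ty = M·x/J = 179.6 N/mm.
Resultant f_max = √[f_tx² + (f_v + f_ty)²] = √[125.5² + (43.89 + 179.6)²] = 256.4 N/mm.
Capacity per unit length: φr_n = 0.75 × 0.6 × 490 × (0.707 × 4) = 623.6 N/mm.
256.4 ≤ 623.6 → adequate.

f_max ≈ 256 N/mm; adequate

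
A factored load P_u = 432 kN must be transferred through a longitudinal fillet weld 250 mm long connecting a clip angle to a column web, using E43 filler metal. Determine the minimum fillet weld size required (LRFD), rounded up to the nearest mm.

w = 13 mm

E43XX → F_EXX = 430 MPa.
Total weld length L = 250 mm.
Required throat t_e = P_u / (φ × 0.6 F_EXX × L) = 432 / (0.75 × 0.6 × 430 × 250 × 10⁻³) = 8.93 mm.
Required leg w = t_e / 0.707 = 12.63 mm → use 13 mm.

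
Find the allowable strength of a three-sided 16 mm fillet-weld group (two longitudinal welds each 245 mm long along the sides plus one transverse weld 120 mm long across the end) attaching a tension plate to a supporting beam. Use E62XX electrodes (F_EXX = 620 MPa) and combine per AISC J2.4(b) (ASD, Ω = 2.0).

t_e = 0.707 × 16 = 11.31 mm.
R_nwl = 0.6 × 620 × 11.31 × 490 × 10⁻³ = 2062 kN (longitudinal, 2 welds).
R_nwt = 0.6 × 620 × 11.31 × 120 × 10⁻³ = 505 kN (transverse, base value).
(i) R_nwl + R_nwt = 2567 kN; (ii) 0.85 R_nwl + 1.5 R_nwt = 2510 kN.
R_n = max = 2567 kN [governs: (i)]; R_n/Ω = 1283 kN.

R_n/Ω ≈ 1280 kN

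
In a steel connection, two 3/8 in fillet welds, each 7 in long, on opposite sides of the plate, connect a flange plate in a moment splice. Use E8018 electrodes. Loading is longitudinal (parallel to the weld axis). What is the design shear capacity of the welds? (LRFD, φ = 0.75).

φR_n ≈ 134 kips

E80XX → F_EXX = 80 ksi.
Effective throat t_e = 0.707 × 0.375 = 0.2651 in.
Total length L = 14 in; A_we = 0.2651 × 14 = 3.712 in².
F_nw = 0.6 F_EXX = 0.6 × 80 = 48 ksi.
φR_n = 0.75 × 48 × 3.712 = 133.6 kips.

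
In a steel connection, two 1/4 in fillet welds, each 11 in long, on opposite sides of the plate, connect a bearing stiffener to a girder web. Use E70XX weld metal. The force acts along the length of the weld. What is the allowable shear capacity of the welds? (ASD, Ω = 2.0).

E70XX → F_EXX = 70 ksi.
Effective throat t_e = 0.707 × 0.25 = 0.1767 in.
Total length L = 22 in; A_we = 0.1767 × 22 = 3.888 in².
F_nw = 0.6 F_EXX = 0.6 × 70 = 42 ksi.
R_n = 42 × 3.888 = 163.3 kips; R_n/Ω = 163.3/2.0 = 81.66 kips.

R_n/Ω ≈ 81.7 kips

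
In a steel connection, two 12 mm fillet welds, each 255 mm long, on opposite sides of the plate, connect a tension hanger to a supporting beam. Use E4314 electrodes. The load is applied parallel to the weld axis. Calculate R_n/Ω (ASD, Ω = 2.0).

R_n/Ω ≈ 558 kN

E43XX → F_EXX = 430 MPa.
Effective throat t_e = 0.707 × 12 = 8.484 mm.
Total length L = 510 mm; A_we = 8.484 × 510 = 4327 mm².
F_nw = 0.6 F_EXX = 0.6 × 430 = 258 MPa.
R_n = 258 × 4327 × 10⁻³ = 1116 kN; R_n/Ω = 1116/2.0 = 558.2 kN.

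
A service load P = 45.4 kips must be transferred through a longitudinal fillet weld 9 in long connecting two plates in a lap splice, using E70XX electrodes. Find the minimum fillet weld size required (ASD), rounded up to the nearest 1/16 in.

E70XX → F_EXX = 70 ksi.
Total weld length L = 9 in.
Required throat t_e = P × Ω / (0.6 F_EXX × L) = 45.4 × 2.0 / (0.6 × 70 × 9) = 0.2402 in.
Required leg w = t_e / 0.707 = 0.3398 in → use 3/8 in.

w = 3/8 in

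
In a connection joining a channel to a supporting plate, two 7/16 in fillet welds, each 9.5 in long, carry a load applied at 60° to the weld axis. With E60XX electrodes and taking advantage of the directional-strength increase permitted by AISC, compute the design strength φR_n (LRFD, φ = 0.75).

φR_n ≈ 223 kip

E60XX → F_EXX = 60 ksi.
t_e = 0.707 × 0.4375 = 0.3093 in; A_we = 0.3093 × 19 = 5.877 in².
Directional factor: 1.0 + 0.5 sin^1.5(60°) = 1.403.
F_nw = 0.6 × 60 × 1.403 = 50.51 ksi.
φR_n = 0.75 × 50.51 × 5.877 = 222.6 kip.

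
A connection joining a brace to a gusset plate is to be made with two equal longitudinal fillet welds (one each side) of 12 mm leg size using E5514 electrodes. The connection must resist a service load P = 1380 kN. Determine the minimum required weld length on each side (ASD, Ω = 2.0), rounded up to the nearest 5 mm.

E55XX → F_EXX = 550 MPa.
Throat t_e = 0.707 × 12 = 8.484 mm.
r_n/Ω = (0.6 × 550 × 8.484) / 2.0 = 1400 N/mm = 1.4 kN/mm.
L_req = P / (r_n/Ω) = 1380 / 1.4 = 985.8 mm total.
Per side: 985.8 / 2 = 492.9 mm.
Round up → use L = 495 mm on each side.

L = 495 mm on each side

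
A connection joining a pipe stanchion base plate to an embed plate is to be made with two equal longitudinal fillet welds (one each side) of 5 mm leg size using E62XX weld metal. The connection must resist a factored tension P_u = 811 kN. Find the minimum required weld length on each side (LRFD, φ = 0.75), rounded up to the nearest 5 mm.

L = 415 mm on each side

E62XX → F_EXX = 620 MPa.
Throat t_e = 0.707 × 5 = 3.535 mm.
φr_n = 0.75 × 0.6 × 620 × 3.535 × 10⁻³ = 0.9863 kN/mm.
L_req = P_u / φr_n = 811 / 0.9863 = 822.3 mm total.
Per side: 822.3 / 2 = 411.1 mm.
Round up → use L = 415 mm on each side.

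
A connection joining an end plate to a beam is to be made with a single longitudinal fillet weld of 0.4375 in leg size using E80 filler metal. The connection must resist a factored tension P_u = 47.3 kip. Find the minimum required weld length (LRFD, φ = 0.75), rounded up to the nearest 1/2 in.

L = 4.5 in

E80XX → F_EXX = 80 ksi.
Throat t_e = 0.707 × 0.4375 = 0.3093 in.
φr_n = 0.75 × 0.6 × 80 × 0.3093 = 11.14 kip/in.
L_req = P_u / φr_n = 47.3 / 11.14 = 4.248 in total.
Round up → use L = 4.5 in.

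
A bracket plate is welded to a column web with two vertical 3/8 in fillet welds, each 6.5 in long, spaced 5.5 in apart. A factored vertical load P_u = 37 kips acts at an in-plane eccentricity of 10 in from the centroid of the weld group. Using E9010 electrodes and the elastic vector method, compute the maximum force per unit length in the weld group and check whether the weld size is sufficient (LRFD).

E90XX → F_EXX = 90 ksi.
Total weld length L_w = 13 in. Treat welds as unit-width lines.
Polar moment about centroid: J = 2[d³/12 + d(b/2)²] = 2[6.5³/12 + 6.5×2.75²] = 144.1 in³.
Direct shear f_v = P/L_w = 37 / 13 = 2.846 kip/in (vertical).
Torsion M = P·e = 37 × 10 = 370 kip·in.
Critical point at (x, y) = (2.75, 3.25) from centroid. f_tx = M·y/J = 8.346 kip/in; f_ty = M·x/J = 7.062 kip/in.
Resultant f_max = √[f_tx² + (f_v + f_ty)²] = √[8.346² + (2.846 + 7.062)²] = 12.95 kip/in.
Capacity per unit length: φr_n = 0.75 × 0.6 × 90 × (0.707 × 0.375) = 10.74 kip/in.
12.95 > 10.74 → NOT adequate.

f_max ≈ 13 kip/in; NOT adequate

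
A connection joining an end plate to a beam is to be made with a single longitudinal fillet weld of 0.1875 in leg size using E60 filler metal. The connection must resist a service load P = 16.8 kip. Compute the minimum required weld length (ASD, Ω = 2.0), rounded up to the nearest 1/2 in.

E60XX → F_EXX = 60 ksi.
Throat t_e = 0.707 × 0.1875 = 0.1326 in.
r_n/Ω = (0.6 × 60 × 0.1326) / 2.0 = 2.386 kip/in.
L_req = P / (r_n/Ω) = 16.8 / 2.386 = 7.041 in total.
Round up → use L = 7.5 in.

L = 7.5 in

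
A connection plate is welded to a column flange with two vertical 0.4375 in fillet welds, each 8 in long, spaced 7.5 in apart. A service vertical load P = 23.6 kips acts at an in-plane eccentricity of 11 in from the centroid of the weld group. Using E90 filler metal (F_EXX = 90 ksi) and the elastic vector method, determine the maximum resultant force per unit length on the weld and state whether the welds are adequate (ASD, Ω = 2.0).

f_max ≈ 5.7 kip/in; adequate

Total weld length L_w = 16 in. Treat welds as unit-width lines.
Polar moment about centroid: J = 2[d³/12 + d(b/2)²] = 2[8³/12 + 8×3.75²] = 310.3 in³.
Direct shear f_v = P/L_w = 23.6 / 16 = 1.475 kip/in (vertical).
Torsion M = P·e = 23.6 × 11 = 259.6 kip·in.
Critical point at (x, y) = (3.75, 4) from centroid. f_tx = M·y/J = 3.346 kip/in; f_ty = M·x/J = 3.137 kip/in.
Resultant f_max = √[f_tx² + (f_v + f_ty)²] = √[3.346² + (1.475 + 3.137)²] = 5.698 kip/in.
Capacity per unit length: r_n/Ω = (1/2.0) × 0.6 × 90 × (0.707 × 0.4375) = 8.351 kip/in.
5.698 ≤ 8.351 → adequate.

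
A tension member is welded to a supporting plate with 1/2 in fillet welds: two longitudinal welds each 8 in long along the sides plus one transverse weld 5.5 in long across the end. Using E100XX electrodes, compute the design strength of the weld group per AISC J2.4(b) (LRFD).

E100XX → F_EXX = 100 ksi.
t_e = 0.707 × 0.5 = 0.3535 in.
R_nwl = 0.6 × 100 × 0.3535 × 16 = 339.4 kip (longitudinal, 2 welds).
R_nwt = 0.6 × 100 × 0.3535 × 5.5 = 116.7 kip (transverse, base value).
(i) R_nwl + R_nwt = 456 kip; (ii) 0.85 R_nwl + 1.5 R_nwt = 463.4 kip.
R_n = max = 463.4 kip [governs: (ii)]; φR_n = 347.6 kip.

φR_n ≈ 348 kip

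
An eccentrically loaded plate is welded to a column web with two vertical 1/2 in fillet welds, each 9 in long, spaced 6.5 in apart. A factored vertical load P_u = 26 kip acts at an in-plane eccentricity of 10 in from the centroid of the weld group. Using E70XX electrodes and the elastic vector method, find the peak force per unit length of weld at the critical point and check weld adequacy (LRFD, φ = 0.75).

f_max ≈ 5.6 kip/in; adequate

E70XX → F_EXX = 70 ksi.
Total weld length L_w = 18 in. Treat welds as unit-width lines.
Polar moment about centroid: J = 2[d³/12 + d(b/2)²] = 2[9³/12 + 9×3.25²] = 311.6 in³.
Direct shear f_v = P/L_w = 26 / 18 = 1.444 kip/in (vertical).
Torsion M = P·e = 26 × 10 = 260 kip·in.
Critical point at (x, y) = (3.25, 4.5) from centroid. f_tx = M·y/J = 3.755 kip/in; f_ty = M·x/J = 2.712 kip/in.
Resultant f_max = √[f_tx² + (f_v + f_ty)²] = √[3.755² + (1.444 + 2.712)²] = 5.601 kip/in.
Capacity per unit length: φr_n = 0.75 × 0.6 × 70 × (0.707 × 0.5) = 11.14 kip/in.
5.601 ≤ 11.14 → adequate.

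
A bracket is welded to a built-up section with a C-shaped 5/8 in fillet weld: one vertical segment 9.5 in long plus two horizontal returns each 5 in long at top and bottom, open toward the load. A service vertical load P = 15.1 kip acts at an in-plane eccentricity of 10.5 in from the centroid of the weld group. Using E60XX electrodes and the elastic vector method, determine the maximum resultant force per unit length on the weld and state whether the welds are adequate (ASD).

f_max ≈ 3.28 kip/in; adequate

E60XX → F_EXX = 60 ksi.
Total weld length L_w = 19.5 in. Treat welds as unit-width lines.
Centroid: x̄ = 2×5×2.5 / 19.5 = 1.282 in from the vertical weld.
Polar moment about centroid: J = I_x + I_y = [9.5³/12 + 2×5×4.75²] + [9.5×1.282² + 2(5³/12 + 5×1.218²)] = 348.4 in³.
Direct shear f_v = P/L_w = 15.1 / 19.5 = 0.7744 kip/in (vertical).
Torsion M = P·e = 15.1 × 10.5 = 158.55 kip·in.
Critical point at (x, y) = (3.718, 4.75) from centroid. f_tx = M·y/J = 2.162 kip/in; f_ty = M·x/J = 1.692 kip/in.
Resultant f_max = √[f_tx² + (f_v + f_ty)²] = √[2.162² + (0.7744 + 1.692)²] = 3.28 kip/in.
Capacity per unit length: r_n/Ω = (1/2.0) × 0.6 × 60 × (0.707 × 0.625) = 7.954 kip/in.
3.28 ≤ 7.954 → adequate.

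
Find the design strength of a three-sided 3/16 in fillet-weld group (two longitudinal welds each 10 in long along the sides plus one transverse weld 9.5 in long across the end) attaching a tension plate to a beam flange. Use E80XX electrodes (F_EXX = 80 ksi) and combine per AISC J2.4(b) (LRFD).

φR_n ≈ 149 kips

t_e = 0.707 × 0.1875 = 0.1326 in.
R_nwl = 0.6 × 80 × 0.1326 × 20 = 127.3 kips (longitudinal, 2 welds).
R_nwt = 0.6 × 80 × 0.1326 × 9.5 = 60.45 kips (transverse, base value).
(i) R_nwl + R_nwt = 187.7 kips; (ii) 0.85 R_nwl + 1.5 R_nwt = 198.8 kips.
R_n = max = 198.8 kips [governs: (ii)]; φR_n = 149.1 kips.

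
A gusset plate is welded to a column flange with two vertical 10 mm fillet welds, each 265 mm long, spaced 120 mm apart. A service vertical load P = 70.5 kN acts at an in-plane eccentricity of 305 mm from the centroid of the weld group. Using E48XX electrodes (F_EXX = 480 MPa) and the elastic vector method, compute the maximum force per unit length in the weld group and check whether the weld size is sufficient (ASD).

Total weld length L_w = 530 mm. Treat welds as unit-width lines.
Polar moment about centroid: J = 2[d³/12 + d(b/2)²] = 2[265³/12 + 265×60²] = 5010000 mm³.
Direct shear f_v = P/L_w = 70.5×10³ / 530 = 133 N/mm (vertical).
Torsion M = P·e = 70.5×10³ × 305 = 21502000 N·mm.
Critical point at (x, y) = (60, 132.5) from centroid. f_tx = M·y/J = 568.7 N/mm; f_ty = M·x/J = 257.5 N/mm.
Resultant f_max = √[f_tx² + (f_v + f_ty)²] = √[568.7² + (133 + 257.5)²] = 689.9 N/mm.
Capacity per unit length: r_n/Ω = (1/2.0) × 0.6 × 480 × (0.707 × 10) = 1018 N/mm.
689.9 ≤ 1018 → adequate.

f_max ≈ 690 N/mm; adequate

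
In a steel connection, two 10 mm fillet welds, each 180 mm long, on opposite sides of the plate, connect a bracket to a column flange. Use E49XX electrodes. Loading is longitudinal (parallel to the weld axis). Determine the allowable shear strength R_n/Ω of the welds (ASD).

R_n/Ω ≈ 374 kN

E49XX → F_EXX = 490 MPa.
Effective throat t_e = 0.707 × 10 = 7.07 mm.
Total length L = 360 mm; A_we = 7.07 × 360 = 2545 mm².
F_nw = 0.6 F_EXX = 0.6 × 490 = 294 MPa.
R_n = 294 × 2545 × 10⁻³ = 748.3 kN; R_n/Ω = 748.3/2.0 = 374.1 kN.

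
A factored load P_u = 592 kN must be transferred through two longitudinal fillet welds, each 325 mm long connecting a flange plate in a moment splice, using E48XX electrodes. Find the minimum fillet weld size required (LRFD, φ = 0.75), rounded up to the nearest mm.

w = 6 mm

E48XX → F_EXX = 480 MPa.
Total weld length L = 650 mm.
Required throat t_e = P_u / (φ × 0.6 F_EXX × L) = 592 / (0.75 × 0.6 × 480 × 650 × 10⁻³) = 4.217 mm.
Required leg w = t_e / 0.707 = 5.964 mm → use 6 mm.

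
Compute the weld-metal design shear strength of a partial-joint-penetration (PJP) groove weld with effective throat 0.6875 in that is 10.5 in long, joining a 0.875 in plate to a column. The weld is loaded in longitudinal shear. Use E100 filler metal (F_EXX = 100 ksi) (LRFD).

Effective throat (given) t_e = 0.6875 in.
A_we = 0.6875 × 10.5 = 7.219 in².
F_nw = 0.6 F_EXX = 60 ksi.
φR_n = 0.75 × 60 × 7.219 = 324.8 kips.

φR_n ≈ 325 kips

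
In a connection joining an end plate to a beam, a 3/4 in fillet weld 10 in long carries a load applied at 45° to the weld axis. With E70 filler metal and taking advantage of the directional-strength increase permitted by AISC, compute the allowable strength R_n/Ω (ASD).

E70XX → F_EXX = 70 ksi.
t_e = 0.707 × 0.75 = 0.5302 in; A_we = 0.5302 × 10 = 5.303 in².
Directional factor: 1.0 + 0.5 sin^1.5(45°) = 1.297.
F_nw = 0.6 × 70 × 1.297 = 54.49 ksi.
R_n/Ω = (54.49 × 5.303) / 2.0 = 144.5 kips.

R_n/Ω ≈ 144 kips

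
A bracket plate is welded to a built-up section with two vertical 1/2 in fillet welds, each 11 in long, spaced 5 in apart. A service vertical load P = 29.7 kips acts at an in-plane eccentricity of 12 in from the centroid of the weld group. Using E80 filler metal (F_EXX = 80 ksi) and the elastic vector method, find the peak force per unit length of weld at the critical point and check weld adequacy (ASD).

f_max ≈ 6.67 kip/in; adequate

Total weld length L_w = 22 in. Treat welds as unit-width lines.
Polar moment about centroid: J = 2[d³/12 + d(b/2)²] = 2[11³/12 + 11×2.5²] = 359.3 in³.
Direct shear f_v = P/L_w = 29.7 / 22 = 1.35 kip/in (vertical).
Torsion M = P·e = 29.7 × 12 = 356.4 kip·in.
Critical point at (x, y) = (2.5, 5.5) from centroid. f_tx = M·y/J = 5.455 kip/in; f_ty = M·x/J = 2.48 kip/in.
Resultant f_max = √[f_tx² + (f_v + f_ty)²] = √[5.455² + (1.35 + 2.48)²] = 6.665 kip/in.
Capacity per unit length: r_n/Ω = (1/2.0) × 0.6 × 80 × (0.707 × 0.5) = 8.484 kip/in.
6.665 ≤ 8.484 → adequate.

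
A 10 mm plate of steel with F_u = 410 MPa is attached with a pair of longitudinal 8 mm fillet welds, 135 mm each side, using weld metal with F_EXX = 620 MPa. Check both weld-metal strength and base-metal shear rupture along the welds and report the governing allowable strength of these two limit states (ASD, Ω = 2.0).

t_e = 0.707 × 8 = 5.656 mm; L = 270 mm.
Weld metal: R_n/Ω = (1/2.0) × 0.6 × 620 × 5.656 × 270 × 10⁻³ = 284 kN.
Base metal (shear rupture): R_n/Ω = (1/2.0) × 0.6 × 410 × 10 × 270 × 10⁻³ = 332.1 kN.
Governing: weld metal.

R_n/Ω ≈ 284 kN (weld metal governs)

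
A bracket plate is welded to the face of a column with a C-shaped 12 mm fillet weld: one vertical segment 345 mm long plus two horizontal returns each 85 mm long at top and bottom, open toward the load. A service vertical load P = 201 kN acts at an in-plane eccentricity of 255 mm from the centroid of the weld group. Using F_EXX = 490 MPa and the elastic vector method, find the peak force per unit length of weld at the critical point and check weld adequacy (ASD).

f_max ≈ 1290 N/mm; NOT adequate

Total weld length L_w = 515 mm. Treat welds as unit-width lines.
Centroid: x̄ = 2×85×42.5 / 515 = 14.03 mm from the vertical weld.
Polar moment about centroid: J = I_x + I_y = [345³/12 + 2×85×172.5²] + [345×14.03² + 2(85³/12 + 85×28.47²)] = 8789000 mm³.
Direct shear f_v = P/L_w = 201×10³ / 515 = 390.3 N/mm (vertical).
Torsion M = P·e = 201×10³ × 255 = 51255000 N·mm.
Critical point at (x, y) = (70.97, 172.5) from centroid. f_tx = M·y/J = 1006 N/mm; f_ty = M·x/J = 413.9 N/mm.
Resultant f_max = √[f_tx² + (f_v + f_ty)²] = √[1006² + (390.3 + 413.9)²] = 1288 N/mm.
Capacity per unit length: r_n/Ω = (1/2.0) × 0.6 × 490 × (0.707 × 12) = 1247 N/mm.
1288 > 1247 → NOT adequate.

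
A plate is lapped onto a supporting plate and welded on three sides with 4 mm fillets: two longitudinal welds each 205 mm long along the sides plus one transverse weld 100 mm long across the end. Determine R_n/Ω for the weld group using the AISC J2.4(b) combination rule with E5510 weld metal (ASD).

E55XX → F_EXX = 550 MPa.
t_e = 0.707 × 4 = 2.828 mm.
R_nwl = 0.6 × 550 × 2.828 × 410 × 10⁻³ = 382.6 kN (longitudinal, 2 welds).
R_nwt = 0.6 × 550 × 2.828 × 100 × 10⁻³ = 93.32 kN (transverse, base value).
(i) R_nwl + R_nwt = 476 kN; (ii) 0.85 R_nwl + 1.5 R_nwt = 465.2 kN.
R_n = max = 476 kN [governs: (i)]; R_n/Ω = 238 kN.

R_n/Ω ≈ 238 kN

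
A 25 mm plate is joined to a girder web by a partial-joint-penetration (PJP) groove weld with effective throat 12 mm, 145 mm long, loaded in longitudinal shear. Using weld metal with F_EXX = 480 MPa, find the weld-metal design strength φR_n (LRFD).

Effective throat (given) t_e = 12 mm.
A_we = 12 × 145 = 1740 mm².
F_nw = 0.6 F_EXX = 288 MPa.
φR_n = 0.75 × 288 × 1740 × 10⁻³ = 375.8 kN.

φR_n ≈ 376 kN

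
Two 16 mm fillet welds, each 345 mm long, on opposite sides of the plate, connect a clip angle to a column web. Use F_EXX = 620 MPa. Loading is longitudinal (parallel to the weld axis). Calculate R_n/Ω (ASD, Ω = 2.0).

R_n/Ω ≈ 1450 kN

Effective throat t_e = 0.707 × 16 = 11.31 mm.
Total length L = 690 mm; A_we = 11.31 × 690 = 7805 mm².
F_nw = 0.6 F_EXX = 0.6 × 620 = 372 MPa.
R_n = 372 × 7805 × 10⁻³ = 2904 kN; R_n/Ω = 2904/2.0 = 1452 kN.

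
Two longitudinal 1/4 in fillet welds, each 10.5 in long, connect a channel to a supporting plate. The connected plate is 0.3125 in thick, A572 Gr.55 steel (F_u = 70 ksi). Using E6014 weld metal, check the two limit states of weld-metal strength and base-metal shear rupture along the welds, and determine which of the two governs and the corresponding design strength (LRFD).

φR_n ≈ 100 kip (weld metal governs)

E60XX → F_EXX = 60 ksi.
t_e = 0.707 × 0.25 = 0.1767 in; L = 21 in.
Weld metal: φR_n = 0.75 × 0.6 × 60 × 0.1767 × 21 = 100.2 kip.
Base metal (shear rupture): φR_n = 0.75 × 0.6 × 70 × 0.3125 × 21 = 206.7 kip.
Governing: weld metal.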